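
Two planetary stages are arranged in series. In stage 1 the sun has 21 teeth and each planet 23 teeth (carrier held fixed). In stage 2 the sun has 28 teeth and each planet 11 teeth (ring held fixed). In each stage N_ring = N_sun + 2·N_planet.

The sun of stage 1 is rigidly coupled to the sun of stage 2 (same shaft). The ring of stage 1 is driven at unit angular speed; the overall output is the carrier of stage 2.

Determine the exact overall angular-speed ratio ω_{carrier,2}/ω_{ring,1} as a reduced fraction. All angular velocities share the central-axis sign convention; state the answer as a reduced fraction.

Stage 1: N_ring = 21 + 2·23 = 67
Stage 1: 21(ω_s−ω_c) = −67(ω_r−ω_c),  ω_c=0, ω_r=1
Stage 1: ω_s = 0 − (67/21)(1−0) = -67/21
  ⇒ ω_s¹/ω_r¹ = -67/21
Stage 2: N_ring = 28 + 2·11 = 50
Stage 2: 28(ω_s−ω_c) = −50(ω_r−ω_c),  ω_r=0, ω_s=1
Stage 2: 28(1−ω_c) = −50(0−ω_c)  ⇒  78ω_c = 28  ⇒  ω_c = 14/39
  ⇒ ω_c²/ω_s² = 14/39
Coupling ω_s² = ω_s¹ ⇒ overall = -67/21 × 14/39 = -134/117

-134/117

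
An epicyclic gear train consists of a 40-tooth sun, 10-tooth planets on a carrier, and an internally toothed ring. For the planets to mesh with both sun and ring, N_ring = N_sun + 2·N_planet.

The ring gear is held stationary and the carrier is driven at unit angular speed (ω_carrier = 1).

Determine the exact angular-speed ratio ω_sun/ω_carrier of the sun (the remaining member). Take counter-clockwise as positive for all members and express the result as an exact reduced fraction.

N_ring = 40 + 2·10 = 60
40(ω_s−ω_c) = −60(ω_r−ω_c),  ω_r=0, ω_c=1
ω_s = 1 − (60/40)(0−1) = 5/2
ω_s/ω_c = 5/2

5/2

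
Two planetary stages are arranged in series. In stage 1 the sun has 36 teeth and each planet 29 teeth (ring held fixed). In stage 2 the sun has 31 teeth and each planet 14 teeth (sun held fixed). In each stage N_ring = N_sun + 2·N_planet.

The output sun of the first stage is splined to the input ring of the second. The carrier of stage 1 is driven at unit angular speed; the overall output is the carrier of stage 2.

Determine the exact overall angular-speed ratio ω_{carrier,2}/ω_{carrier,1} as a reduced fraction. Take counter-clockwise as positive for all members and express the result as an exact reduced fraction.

Stage 1: N_ring = 36 + 2·29 = 94
Stage 1: 36(ω_s−ω_c) = −94(ω_r−ω_c),  ω_r=0, ω_c=1
Stage 1: ω_s = 1 − (94/36)(0−1) = 65/18
  ⇒ ω_s¹/ω_c¹ = 65/18
Stage 2: N_ring = 31 + 2·14 = 59
Stage 2: 31(ω_s−ω_c) = −59(ω_r−ω_c),  ω_s=0, ω_r=1
Stage 2: 31(0−ω_c) = −59(1−ω_c)  ⇒  90ω_c = 59  ⇒  ω_c = 59/90
  ⇒ ω_c²/ω_r² = 59/90
Coupling ω_r² = ω_s¹ ⇒ overall = 65/18 × 59/90 = 767/324

767/324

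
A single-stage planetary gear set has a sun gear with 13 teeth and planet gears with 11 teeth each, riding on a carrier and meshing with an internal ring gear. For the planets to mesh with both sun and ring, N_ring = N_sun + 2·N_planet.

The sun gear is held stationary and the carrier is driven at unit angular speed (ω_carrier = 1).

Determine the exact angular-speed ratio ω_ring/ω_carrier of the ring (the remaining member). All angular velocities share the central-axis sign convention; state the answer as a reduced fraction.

48/35

N_ring = 13 + 2·11 = 35
13(ω_s−ω_c) = −35(ω_r−ω_c),  ω_s=0, ω_c=1
ω_r = 1 − (13/35)(0−1) = 48/35
ω_r/ω_c = 48/35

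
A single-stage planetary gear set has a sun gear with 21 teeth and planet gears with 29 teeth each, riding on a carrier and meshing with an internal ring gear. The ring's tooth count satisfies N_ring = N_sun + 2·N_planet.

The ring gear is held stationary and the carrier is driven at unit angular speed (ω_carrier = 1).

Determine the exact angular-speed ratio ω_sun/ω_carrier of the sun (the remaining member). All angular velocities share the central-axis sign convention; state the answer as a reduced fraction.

100/21

N_ring = 21 + 2·29 = 79
21(ω_s−ω_c) = −79(ω_r−ω_c),  ω_r=0, ω_c=1
ω_s = 1 − (79/21)(0−1) = 100/21
ω_s/ω_c = 100/21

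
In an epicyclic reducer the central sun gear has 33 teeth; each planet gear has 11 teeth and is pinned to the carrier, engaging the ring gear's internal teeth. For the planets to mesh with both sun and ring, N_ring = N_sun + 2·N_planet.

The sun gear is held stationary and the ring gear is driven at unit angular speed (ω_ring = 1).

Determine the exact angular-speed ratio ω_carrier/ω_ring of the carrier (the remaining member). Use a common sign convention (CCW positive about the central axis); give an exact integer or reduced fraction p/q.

N_ring = 33 + 2·11 = 55
33(ω_s−ω_c) = −55(ω_r−ω_c),  ω_s=0, ω_r=1
33(0−ω_c) = −55(1−ω_c)  ⇒  88ω_c = 55  ⇒  ω_c = 5/8
ω_c/ω_r = 5/8

5/8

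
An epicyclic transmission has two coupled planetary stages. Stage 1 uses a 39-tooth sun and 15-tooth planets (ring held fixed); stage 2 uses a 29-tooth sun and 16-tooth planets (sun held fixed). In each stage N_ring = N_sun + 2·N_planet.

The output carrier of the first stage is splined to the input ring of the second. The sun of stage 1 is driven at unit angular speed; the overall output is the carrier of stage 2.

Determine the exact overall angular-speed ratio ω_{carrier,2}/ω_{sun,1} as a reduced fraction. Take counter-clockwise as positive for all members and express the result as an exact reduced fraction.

793/3240

Stage 1: N_ring = 39 + 2·15 = 69
Stage 1: 39(ω_s−ω_c) = −69(ω_r−ω_c),  ω_r=0, ω_s=1
Stage 1: 39(1−ω_c) = −69(0−ω_c)  ⇒  108ω_c = 39  ⇒  ω_c = 13/36
  ⇒ ω_c¹/ω_s¹ = 13/36
Stage 2: N_ring = 29 + 2·16 = 61
Stage 2: 29(ω_s−ω_c) = −61(ω_r−ω_c),  ω_s=0, ω_r=1
Stage 2: 29(0−ω_c) = −61(1−ω_c)  ⇒  90ω_c = 61  ⇒  ω_c = 61/90
  ⇒ ω_c²/ω_r² = 61/90
Coupling ω_r² = ω_c¹ ⇒ overall = 13/36 × 61/90 = 793/3240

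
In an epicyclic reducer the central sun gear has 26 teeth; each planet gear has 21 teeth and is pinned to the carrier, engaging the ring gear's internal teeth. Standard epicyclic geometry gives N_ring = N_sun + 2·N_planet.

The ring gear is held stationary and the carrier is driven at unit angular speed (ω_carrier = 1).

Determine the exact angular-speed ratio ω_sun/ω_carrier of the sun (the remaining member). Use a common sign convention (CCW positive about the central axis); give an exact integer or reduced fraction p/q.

N_ring = 26 + 2·21 = 68
26(ω_s−ω_c) = −68(ω_r−ω_c),  ω_r=0, ω_c=1
ω_s = 1 − (68/26)(0−1) = 47/13
ω_s/ω_c = 47/13

47/13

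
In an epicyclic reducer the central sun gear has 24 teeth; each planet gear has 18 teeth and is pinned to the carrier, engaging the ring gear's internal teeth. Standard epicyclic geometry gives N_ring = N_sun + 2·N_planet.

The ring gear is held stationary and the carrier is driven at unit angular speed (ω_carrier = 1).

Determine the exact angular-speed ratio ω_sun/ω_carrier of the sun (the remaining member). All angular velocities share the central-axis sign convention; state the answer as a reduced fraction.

7/2

N_ring = 24 + 2·18 = 60
24(ω_s−ω_c) = −60(ω_r−ω_c),  ω_r=0, ω_c=1
ω_s = 1 − (60/24)(0−1) = 7/2
ω_s/ω_c = 7/2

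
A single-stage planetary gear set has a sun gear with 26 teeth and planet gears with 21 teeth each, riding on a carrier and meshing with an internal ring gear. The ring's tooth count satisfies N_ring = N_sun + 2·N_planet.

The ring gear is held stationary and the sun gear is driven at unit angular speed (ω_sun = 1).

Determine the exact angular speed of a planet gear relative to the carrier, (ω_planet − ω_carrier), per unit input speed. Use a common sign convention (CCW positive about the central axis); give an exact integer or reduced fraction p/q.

N_ring = 26 + 2·21 = 68
26(ω_s−ω_c) = −68(ω_r−ω_c),  ω_r=0, ω_s=1
26(1−ω_c) = −68(0−ω_c)  ⇒  94ω_c = 26  ⇒  ω_c = 13/47
sun–planet: 26·(1−13/47) = −21·(ω_p−ω_c)  ⇒  ω_p−ω_c = −(26/21)·(34/47) = -884/987

-884/987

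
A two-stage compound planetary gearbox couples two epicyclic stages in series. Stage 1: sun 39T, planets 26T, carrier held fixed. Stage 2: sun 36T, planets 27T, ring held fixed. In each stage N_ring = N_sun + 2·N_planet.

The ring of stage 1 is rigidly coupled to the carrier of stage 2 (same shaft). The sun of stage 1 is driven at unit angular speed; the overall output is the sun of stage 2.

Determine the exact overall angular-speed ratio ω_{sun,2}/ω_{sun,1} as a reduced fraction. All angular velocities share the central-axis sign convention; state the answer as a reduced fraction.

-3/2

Stage 1: N_ring = 39 + 2·26 = 91
Stage 1: 39(ω_s−ω_c) = −91(ω_r−ω_c),  ω_c=0, ω_s=1
Stage 1: ω_r = 0 − (39/91)(1−0) = -3/7
  ⇒ ω_r¹/ω_s¹ = -3/7
Stage 2: N_ring = 36 + 2·27 = 90
Stage 2: 36(ω_s−ω_c) = −90(ω_r−ω_c),  ω_r=0, ω_c=1
Stage 2: ω_s = 1 − (90/36)(0−1) = 7/2
  ⇒ ω_s²/ω_c² = 7/2
Coupling ω_c² = ω_r¹ ⇒ overall = -3/7 × 7/2 = -3/2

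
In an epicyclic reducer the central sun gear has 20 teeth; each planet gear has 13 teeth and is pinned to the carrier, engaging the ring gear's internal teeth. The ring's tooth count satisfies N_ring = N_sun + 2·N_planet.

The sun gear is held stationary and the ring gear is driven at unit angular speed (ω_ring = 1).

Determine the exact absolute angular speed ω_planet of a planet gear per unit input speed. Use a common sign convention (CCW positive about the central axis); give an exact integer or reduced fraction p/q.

23/13

N_ring = 20 + 2·13 = 46
20(ω_s−ω_c) = −46(ω_r−ω_c),  ω_s=0, ω_r=1
20(0−ω_c) = −46(1−ω_c)  ⇒  66ω_c = 46  ⇒  ω_c = 23/33
sun–planet: 20·(0−23/33) = −13·(ω_p−ω_c)  ⇒  ω_p−ω_c = −(20/13)·(-23/33) = 460/429
ω_p = 23/33 + 460/429 = 23/13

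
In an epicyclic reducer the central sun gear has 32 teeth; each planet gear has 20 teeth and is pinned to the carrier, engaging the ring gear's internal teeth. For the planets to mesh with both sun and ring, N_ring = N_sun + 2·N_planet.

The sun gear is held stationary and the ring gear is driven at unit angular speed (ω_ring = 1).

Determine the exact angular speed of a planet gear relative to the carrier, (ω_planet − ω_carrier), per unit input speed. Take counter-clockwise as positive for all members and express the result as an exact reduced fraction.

72/65

N_ring = 32 + 2·20 = 72
32(ω_s−ω_c) = −72(ω_r−ω_c),  ω_s=0, ω_r=1
32(0−ω_c) = −72(1−ω_c)  ⇒  104ω_c = 72  ⇒  ω_c = 9/13
sun–planet: 32·(0−9/13) = −20·(ω_p−ω_c)  ⇒  ω_p−ω_c = −(32/20)·(-9/13) = 72/65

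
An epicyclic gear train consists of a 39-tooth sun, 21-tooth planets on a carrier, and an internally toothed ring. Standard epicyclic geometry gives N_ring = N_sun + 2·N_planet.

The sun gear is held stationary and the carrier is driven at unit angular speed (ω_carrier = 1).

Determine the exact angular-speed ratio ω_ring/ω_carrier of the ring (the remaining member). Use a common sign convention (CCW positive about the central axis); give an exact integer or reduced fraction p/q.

N_ring = 39 + 2·21 = 81
39(ω_s−ω_c) = −81(ω_r−ω_c),  ω_s=0, ω_c=1
ω_r = 1 − (39/81)(0−1) = 40/27
ω_r/ω_c = 40/27

40/27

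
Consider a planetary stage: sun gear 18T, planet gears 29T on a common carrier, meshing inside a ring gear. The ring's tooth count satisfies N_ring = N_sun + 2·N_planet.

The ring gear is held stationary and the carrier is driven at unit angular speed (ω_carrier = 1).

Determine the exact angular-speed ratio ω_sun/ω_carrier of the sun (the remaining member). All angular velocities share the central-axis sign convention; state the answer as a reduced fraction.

N_ring = 18 + 2·29 = 76
18(ω_s−ω_c) = −76(ω_r−ω_c),  ω_r=0, ω_c=1
ω_s = 1 − (76/18)(0−1) = 47/9
ω_s/ω_c = 47/9

47/9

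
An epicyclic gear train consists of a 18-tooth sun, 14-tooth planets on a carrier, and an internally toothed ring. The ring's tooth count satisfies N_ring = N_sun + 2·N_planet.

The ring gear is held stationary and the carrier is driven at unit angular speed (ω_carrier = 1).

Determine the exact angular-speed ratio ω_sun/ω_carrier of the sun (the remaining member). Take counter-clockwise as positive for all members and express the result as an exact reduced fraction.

N_ring = 18 + 2·14 = 46
18(ω_s−ω_c) = −46(ω_r−ω_c),  ω_r=0, ω_c=1
ω_s = 1 − (46/18)(0−1) = 32/9
ω_s/ω_c = 32/9

32/9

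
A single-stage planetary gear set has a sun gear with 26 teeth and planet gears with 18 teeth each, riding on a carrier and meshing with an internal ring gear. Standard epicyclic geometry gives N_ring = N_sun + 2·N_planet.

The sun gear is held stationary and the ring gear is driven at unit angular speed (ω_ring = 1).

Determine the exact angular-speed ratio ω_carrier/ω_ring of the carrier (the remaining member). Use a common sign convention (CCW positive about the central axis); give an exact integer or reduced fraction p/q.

31/44

N_ring = 26 + 2·18 = 62
26(ω_s−ω_c) = −62(ω_r−ω_c),  ω_s=0, ω_r=1
26(0−ω_c) = −62(1−ω_c)  ⇒  88ω_c = 62  ⇒  ω_c = 31/44
ω_c/ω_r = 31/44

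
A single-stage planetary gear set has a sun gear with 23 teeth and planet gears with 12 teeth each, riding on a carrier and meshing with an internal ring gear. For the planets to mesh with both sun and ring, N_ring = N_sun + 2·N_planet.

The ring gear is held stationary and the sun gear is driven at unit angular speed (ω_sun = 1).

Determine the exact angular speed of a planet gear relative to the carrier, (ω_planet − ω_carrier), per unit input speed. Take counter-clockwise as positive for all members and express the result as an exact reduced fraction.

-1081/840

N_ring = 23 + 2·12 = 47
23(ω_s−ω_c) = −47(ω_r−ω_c),  ω_r=0, ω_s=1
23(1−ω_c) = −47(0−ω_c)  ⇒  70ω_c = 23  ⇒  ω_c = 23/70
sun–planet: 23·(1−23/70) = −12·(ω_p−ω_c)  ⇒  ω_p−ω_c = −(23/12)·(47/70) = -1081/840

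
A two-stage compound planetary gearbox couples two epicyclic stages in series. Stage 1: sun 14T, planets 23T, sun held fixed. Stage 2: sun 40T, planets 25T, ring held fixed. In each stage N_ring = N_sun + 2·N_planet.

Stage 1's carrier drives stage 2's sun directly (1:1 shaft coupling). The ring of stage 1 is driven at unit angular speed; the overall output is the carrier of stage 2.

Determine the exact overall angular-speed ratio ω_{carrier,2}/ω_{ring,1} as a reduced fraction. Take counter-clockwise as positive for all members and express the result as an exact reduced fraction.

120/481

Stage 1: N_ring = 14 + 2·23 = 60
Stage 1: 14(ω_s−ω_c) = −60(ω_r−ω_c),  ω_s=0, ω_r=1
Stage 1: 14(0−ω_c) = −60(1−ω_c)  ⇒  74ω_c = 60  ⇒  ω_c = 30/37
  ⇒ ω_c¹/ω_r¹ = 30/37
Stage 2: N_ring = 40 + 2·25 = 90
Stage 2: 40(ω_s−ω_c) = −90(ω_r−ω_c),  ω_r=0, ω_s=1
Stage 2: 40(1−ω_c) = −90(0−ω_c)  ⇒  130ω_c = 40  ⇒  ω_c = 4/13
  ⇒ ω_c²/ω_s² = 4/13
Coupling ω_s² = ω_c¹ ⇒ overall = 30/37 × 4/13 = 120/481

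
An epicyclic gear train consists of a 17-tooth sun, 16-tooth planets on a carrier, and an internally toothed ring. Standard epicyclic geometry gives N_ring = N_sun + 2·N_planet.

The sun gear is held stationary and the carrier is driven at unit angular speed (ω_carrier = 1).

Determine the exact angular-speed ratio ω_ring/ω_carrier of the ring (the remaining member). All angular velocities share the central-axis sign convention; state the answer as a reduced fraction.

N_ring = 17 + 2·16 = 49
17(ω_s−ω_c) = −49(ω_r−ω_c),  ω_s=0, ω_c=1
ω_r = 1 − (17/49)(0−1) = 66/49
ω_r/ω_c = 66/49

66/49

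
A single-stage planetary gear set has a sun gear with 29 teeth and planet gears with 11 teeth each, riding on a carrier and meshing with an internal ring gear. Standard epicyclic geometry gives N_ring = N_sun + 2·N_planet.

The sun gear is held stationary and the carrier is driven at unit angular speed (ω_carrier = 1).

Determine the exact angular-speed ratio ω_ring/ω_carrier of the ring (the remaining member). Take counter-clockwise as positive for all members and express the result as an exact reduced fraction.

80/51

N_ring = 29 + 2·11 = 51
29(ω_s−ω_c) = −51(ω_r−ω_c),  ω_s=0, ω_c=1
ω_r = 1 − (29/51)(0−1) = 80/51
ω_r/ω_c = 80/51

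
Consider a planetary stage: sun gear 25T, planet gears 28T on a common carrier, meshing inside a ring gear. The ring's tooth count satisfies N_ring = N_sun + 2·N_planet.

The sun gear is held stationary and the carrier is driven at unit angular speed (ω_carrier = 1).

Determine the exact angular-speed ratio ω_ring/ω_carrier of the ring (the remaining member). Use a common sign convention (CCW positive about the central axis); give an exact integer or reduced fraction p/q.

N_ring = 25 + 2·28 = 81
25(ω_s−ω_c) = −81(ω_r−ω_c),  ω_s=0, ω_c=1
ω_r = 1 − (25/81)(0−1) = 106/81
ω_r/ω_c = 106/81

106/81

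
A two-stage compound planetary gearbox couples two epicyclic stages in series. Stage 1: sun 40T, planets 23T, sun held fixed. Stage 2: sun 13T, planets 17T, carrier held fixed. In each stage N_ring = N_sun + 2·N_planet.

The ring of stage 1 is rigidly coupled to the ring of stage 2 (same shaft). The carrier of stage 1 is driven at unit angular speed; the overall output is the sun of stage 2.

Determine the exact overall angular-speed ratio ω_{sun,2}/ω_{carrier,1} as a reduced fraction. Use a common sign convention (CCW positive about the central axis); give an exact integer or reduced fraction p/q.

Stage 1: N_ring = 40 + 2·23 = 86
Stage 1: 40(ω_s−ω_c) = −86(ω_r−ω_c),  ω_s=0, ω_c=1
Stage 1: ω_r = 1 − (40/86)(0−1) = 63/43
  ⇒ ω_r¹/ω_c¹ = 63/43
Stage 2: N_ring = 13 + 2·17 = 47
Stage 2: 13(ω_s−ω_c) = −47(ω_r−ω_c),  ω_c=0, ω_r=1
Stage 2: ω_s = 0 − (47/13)(1−0) = -47/13
  ⇒ ω_s²/ω_r² = -47/13
Coupling ω_r² = ω_r¹ ⇒ overall = 63/43 × -47/13 = -2961/559

-2961/559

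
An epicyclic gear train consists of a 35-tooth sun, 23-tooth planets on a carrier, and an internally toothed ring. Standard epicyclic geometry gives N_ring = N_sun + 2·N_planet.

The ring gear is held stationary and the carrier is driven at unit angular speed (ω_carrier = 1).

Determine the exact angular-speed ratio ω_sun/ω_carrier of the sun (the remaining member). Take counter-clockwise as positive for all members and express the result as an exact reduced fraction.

N_ring = 35 + 2·23 = 81
35(ω_s−ω_c) = −81(ω_r−ω_c),  ω_r=0, ω_c=1
ω_s = 1 − (81/35)(0−1) = 116/35
ω_s/ω_c = 116/35

116/35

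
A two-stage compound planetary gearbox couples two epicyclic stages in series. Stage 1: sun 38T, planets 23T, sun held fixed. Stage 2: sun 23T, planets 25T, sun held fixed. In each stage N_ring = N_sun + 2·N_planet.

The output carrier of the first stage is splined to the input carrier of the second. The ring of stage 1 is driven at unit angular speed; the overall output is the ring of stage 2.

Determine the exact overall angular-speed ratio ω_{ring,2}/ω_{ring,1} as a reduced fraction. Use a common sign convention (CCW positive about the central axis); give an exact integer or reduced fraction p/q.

Stage 1: N_ring = 38 + 2·23 = 84
Stage 1: 38(ω_s−ω_c) = −84(ω_r−ω_c),  ω_s=0, ω_r=1
Stage 1: 38(0−ω_c) = −84(1−ω_c)  ⇒  122ω_c = 84  ⇒  ω_c = 42/61
  ⇒ ω_c¹/ω_r¹ = 42/61
Stage 2: N_ring = 23 + 2·25 = 73
Stage 2: 23(ω_s−ω_c) = −73(ω_r−ω_c),  ω_s=0, ω_c=1
Stage 2: ω_r = 1 − (23/73)(0−1) = 96/73
  ⇒ ω_r²/ω_c² = 96/73
Coupling ω_c² = ω_c¹ ⇒ overall = 42/61 × 96/73 = 4032/4453

4032/4453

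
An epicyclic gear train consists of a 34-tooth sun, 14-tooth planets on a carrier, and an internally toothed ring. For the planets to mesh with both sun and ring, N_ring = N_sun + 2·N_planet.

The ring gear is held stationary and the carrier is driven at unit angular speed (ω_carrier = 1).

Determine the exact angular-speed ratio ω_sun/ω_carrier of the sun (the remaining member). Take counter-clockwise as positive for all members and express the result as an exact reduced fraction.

N_ring = 34 + 2·14 = 62
34(ω_s−ω_c) = −62(ω_r−ω_c),  ω_r=0, ω_c=1
ω_s = 1 − (62/34)(0−1) = 48/17
ω_s/ω_c = 48/17

48/17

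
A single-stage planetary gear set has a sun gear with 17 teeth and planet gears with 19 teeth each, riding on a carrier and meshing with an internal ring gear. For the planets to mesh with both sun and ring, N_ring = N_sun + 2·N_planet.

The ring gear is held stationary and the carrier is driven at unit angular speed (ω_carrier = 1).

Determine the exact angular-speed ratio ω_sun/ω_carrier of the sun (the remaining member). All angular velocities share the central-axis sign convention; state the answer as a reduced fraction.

72/17

N_ring = 17 + 2·19 = 55
17(ω_s−ω_c) = −55(ω_r−ω_c),  ω_r=0, ω_c=1
ω_s = 1 − (55/17)(0−1) = 72/17
ω_s/ω_c = 72/17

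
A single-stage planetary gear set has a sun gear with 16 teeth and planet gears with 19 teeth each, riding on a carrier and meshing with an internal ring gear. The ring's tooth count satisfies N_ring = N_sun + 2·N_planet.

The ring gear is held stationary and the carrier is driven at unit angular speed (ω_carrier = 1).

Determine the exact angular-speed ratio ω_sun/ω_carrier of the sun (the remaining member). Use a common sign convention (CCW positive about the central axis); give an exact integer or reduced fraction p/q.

N_ring = 16 + 2·19 = 54
16(ω_s−ω_c) = −54(ω_r−ω_c),  ω_r=0, ω_c=1
ω_s = 1 − (54/16)(0−1) = 35/8
ω_s/ω_c = 35/8

35/8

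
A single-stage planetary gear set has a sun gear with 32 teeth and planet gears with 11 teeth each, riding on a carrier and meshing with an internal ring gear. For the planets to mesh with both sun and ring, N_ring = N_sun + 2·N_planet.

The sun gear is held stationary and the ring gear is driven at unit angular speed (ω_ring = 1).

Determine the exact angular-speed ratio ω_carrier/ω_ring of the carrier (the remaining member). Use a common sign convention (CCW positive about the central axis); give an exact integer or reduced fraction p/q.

N_ring = 32 + 2·11 = 54
32(ω_s−ω_c) = −54(ω_r−ω_c),  ω_s=0, ω_r=1
32(0−ω_c) = −54(1−ω_c)  ⇒  86ω_c = 54  ⇒  ω_c = 27/43
ω_c/ω_r = 27/43

27/43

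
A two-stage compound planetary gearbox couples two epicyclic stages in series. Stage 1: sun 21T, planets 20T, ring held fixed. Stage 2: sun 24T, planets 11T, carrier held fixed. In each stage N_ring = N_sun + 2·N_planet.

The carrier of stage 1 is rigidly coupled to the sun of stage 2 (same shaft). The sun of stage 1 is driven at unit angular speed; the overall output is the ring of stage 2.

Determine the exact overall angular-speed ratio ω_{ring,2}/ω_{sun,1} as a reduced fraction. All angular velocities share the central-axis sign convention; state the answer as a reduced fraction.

Stage 1: N_ring = 21 + 2·20 = 61
Stage 1: 21(ω_s−ω_c) = −61(ω_r−ω_c),  ω_r=0, ω_s=1
Stage 1: 21(1−ω_c) = −61(0−ω_c)  ⇒  82ω_c = 21  ⇒  ω_c = 21/82
  ⇒ ω_c¹/ω_s¹ = 21/82
Stage 2: N_ring = 24 + 2·11 = 46
Stage 2: 24(ω_s−ω_c) = −46(ω_r−ω_c),  ω_c=0, ω_s=1
Stage 2: ω_r = 0 − (24/46)(1−0) = -12/23
  ⇒ ω_r²/ω_s² = -12/23
Coupling ω_s² = ω_c¹ ⇒ overall = 21/82 × -12/23 = -126/943

-126/943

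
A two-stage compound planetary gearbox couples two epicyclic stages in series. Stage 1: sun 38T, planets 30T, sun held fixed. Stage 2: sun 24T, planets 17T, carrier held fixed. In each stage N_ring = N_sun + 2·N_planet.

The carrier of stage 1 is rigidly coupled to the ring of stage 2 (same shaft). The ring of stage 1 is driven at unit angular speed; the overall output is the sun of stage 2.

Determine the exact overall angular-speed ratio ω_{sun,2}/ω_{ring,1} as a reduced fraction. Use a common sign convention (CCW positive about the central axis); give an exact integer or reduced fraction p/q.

Stage 1: N_ring = 38 + 2·30 = 98
Stage 1: 38(ω_s−ω_c) = −98(ω_r−ω_c),  ω_s=0, ω_r=1
Stage 1: 38(0−ω_c) = −98(1−ω_c)  ⇒  136ω_c = 98  ⇒  ω_c = 49/68
  ⇒ ω_c¹/ω_r¹ = 49/68
Stage 2: N_ring = 24 + 2·17 = 58
Stage 2: 24(ω_s−ω_c) = −58(ω_r−ω_c),  ω_c=0, ω_r=1
Stage 2: ω_s = 0 − (58/24)(1−0) = -29/12
  ⇒ ω_s²/ω_r² = -29/12
Coupling ω_r² = ω_c¹ ⇒ overall = 49/68 × -29/12 = -1421/816

-1421/816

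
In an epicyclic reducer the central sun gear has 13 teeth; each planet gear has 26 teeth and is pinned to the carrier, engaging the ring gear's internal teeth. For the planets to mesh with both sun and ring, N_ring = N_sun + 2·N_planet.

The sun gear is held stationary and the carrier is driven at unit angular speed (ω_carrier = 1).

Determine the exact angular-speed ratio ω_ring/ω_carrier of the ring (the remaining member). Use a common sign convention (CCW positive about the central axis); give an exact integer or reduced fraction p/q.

N_ring = 13 + 2·26 = 65
13(ω_s−ω_c) = −65(ω_r−ω_c),  ω_s=0, ω_c=1
ω_r = 1 − (13/65)(0−1) = 6/5
ω_r/ω_c = 6/5

6/5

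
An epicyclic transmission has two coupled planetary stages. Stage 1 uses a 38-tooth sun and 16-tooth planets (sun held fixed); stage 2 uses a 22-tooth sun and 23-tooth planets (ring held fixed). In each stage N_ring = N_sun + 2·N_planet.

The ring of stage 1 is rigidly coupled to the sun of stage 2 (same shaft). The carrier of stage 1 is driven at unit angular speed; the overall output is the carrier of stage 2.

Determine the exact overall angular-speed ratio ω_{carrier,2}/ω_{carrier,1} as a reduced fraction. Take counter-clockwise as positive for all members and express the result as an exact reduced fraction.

66/175

Stage 1: N_ring = 38 + 2·16 = 70
Stage 1: 38(ω_s−ω_c) = −70(ω_r−ω_c),  ω_s=0, ω_c=1
Stage 1: ω_r = 1 − (38/70)(0−1) = 54/35
  ⇒ ω_r¹/ω_c¹ = 54/35
Stage 2: N_ring = 22 + 2·23 = 68
Stage 2: 22(ω_s−ω_c) = −68(ω_r−ω_c),  ω_r=0, ω_s=1
Stage 2: 22(1−ω_c) = −68(0−ω_c)  ⇒  90ω_c = 22  ⇒  ω_c = 11/45
  ⇒ ω_c²/ω_s² = 11/45
Coupling ω_s² = ω_r¹ ⇒ overall = 54/35 × 11/45 = 66/175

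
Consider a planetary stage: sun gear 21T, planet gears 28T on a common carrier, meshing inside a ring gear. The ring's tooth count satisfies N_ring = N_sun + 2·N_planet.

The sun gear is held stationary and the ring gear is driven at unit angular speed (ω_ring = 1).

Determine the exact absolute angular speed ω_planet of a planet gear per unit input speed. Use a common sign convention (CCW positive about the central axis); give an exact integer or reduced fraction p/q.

N_ring = 21 + 2·28 = 77
21(ω_s−ω_c) = −77(ω_r−ω_c),  ω_s=0, ω_r=1
21(0−ω_c) = −77(1−ω_c)  ⇒  98ω_c = 77  ⇒  ω_c = 11/14
sun–planet: 21·(0−11/14) = −28·(ω_p−ω_c)  ⇒  ω_p−ω_c = −(21/28)·(-11/14) = 33/56
ω_p = 11/14 + 33/56 = 11/8

11/8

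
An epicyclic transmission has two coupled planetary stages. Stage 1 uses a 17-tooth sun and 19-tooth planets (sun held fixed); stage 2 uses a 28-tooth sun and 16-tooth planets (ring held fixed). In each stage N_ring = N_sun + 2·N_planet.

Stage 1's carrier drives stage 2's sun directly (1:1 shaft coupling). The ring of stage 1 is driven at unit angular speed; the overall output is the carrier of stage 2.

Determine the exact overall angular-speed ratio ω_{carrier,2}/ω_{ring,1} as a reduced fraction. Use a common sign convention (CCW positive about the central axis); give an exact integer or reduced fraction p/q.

35/144

Stage 1: N_ring = 17 + 2·19 = 55
Stage 1: 17(ω_s−ω_c) = −55(ω_r−ω_c),  ω_s=0, ω_r=1
Stage 1: 17(0−ω_c) = −55(1−ω_c)  ⇒  72ω_c = 55  ⇒  ω_c = 55/72
  ⇒ ω_c¹/ω_r¹ = 55/72
Stage 2: N_ring = 28 + 2·16 = 60
Stage 2: 28(ω_s−ω_c) = −60(ω_r−ω_c),  ω_r=0, ω_s=1
Stage 2: 28(1−ω_c) = −60(0−ω_c)  ⇒  88ω_c = 28  ⇒  ω_c = 7/22
  ⇒ ω_c²/ω_s² = 7/22
Coupling ω_s² = ω_c¹ ⇒ overall = 55/72 × 7/22 = 35/144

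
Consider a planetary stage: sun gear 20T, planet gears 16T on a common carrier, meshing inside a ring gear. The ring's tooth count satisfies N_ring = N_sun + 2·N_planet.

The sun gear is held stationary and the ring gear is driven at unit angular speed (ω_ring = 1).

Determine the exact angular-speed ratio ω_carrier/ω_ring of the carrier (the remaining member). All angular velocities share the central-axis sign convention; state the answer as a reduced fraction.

N_ring = 20 + 2·16 = 52
20(ω_s−ω_c) = −52(ω_r−ω_c),  ω_s=0, ω_r=1
20(0−ω_c) = −52(1−ω_c)  ⇒  72ω_c = 52  ⇒  ω_c = 13/18
ω_c/ω_r = 13/18

13/18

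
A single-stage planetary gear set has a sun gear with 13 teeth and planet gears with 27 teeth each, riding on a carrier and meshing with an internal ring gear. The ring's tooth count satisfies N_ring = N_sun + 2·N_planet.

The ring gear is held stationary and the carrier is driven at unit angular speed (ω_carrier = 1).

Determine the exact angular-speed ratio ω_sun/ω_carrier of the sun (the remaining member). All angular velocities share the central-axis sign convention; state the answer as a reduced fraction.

N_ring = 13 + 2·27 = 67
13(ω_s−ω_c) = −67(ω_r−ω_c),  ω_r=0, ω_c=1
ω_s = 1 − (67/13)(0−1) = 80/13
ω_s/ω_c = 80/13

80/13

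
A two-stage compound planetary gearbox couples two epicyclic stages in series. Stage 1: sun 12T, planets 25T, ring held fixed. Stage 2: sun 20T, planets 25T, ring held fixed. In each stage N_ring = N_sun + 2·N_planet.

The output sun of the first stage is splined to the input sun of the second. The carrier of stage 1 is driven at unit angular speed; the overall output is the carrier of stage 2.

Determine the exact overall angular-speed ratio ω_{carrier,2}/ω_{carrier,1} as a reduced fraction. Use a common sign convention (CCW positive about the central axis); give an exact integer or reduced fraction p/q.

37/27

Stage 1: N_ring = 12 + 2·25 = 62
Stage 1: 12(ω_s−ω_c) = −62(ω_r−ω_c),  ω_r=0, ω_c=1
Stage 1: ω_s = 1 − (62/12)(0−1) = 37/6
  ⇒ ω_s¹/ω_c¹ = 37/6
Stage 2: N_ring = 20 + 2·25 = 70
Stage 2: 20(ω_s−ω_c) = −70(ω_r−ω_c),  ω_r=0, ω_s=1
Stage 2: 20(1−ω_c) = −70(0−ω_c)  ⇒  90ω_c = 20  ⇒  ω_c = 2/9
  ⇒ ω_c²/ω_s² = 2/9
Coupling ω_s² = ω_s¹ ⇒ overall = 37/6 × 2/9 = 37/27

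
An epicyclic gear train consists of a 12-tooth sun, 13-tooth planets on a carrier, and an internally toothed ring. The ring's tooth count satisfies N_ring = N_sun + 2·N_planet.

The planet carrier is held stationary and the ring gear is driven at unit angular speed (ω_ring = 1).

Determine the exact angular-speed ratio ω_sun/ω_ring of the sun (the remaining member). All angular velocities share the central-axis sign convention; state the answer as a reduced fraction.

-19/6

N_ring = 12 + 2·13 = 38
12(ω_s−ω_c) = −38(ω_r−ω_c),  ω_c=0, ω_r=1
ω_s = 0 − (38/12)(1−0) = -19/6
ω_s/ω_r = -19/6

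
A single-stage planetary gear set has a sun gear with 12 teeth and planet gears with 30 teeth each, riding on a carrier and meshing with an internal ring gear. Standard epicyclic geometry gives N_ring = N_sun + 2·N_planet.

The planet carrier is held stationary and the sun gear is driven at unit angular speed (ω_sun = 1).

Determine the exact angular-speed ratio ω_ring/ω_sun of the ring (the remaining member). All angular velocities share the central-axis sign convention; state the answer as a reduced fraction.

-1/6

N_ring = 12 + 2·30 = 72
12(ω_s−ω_c) = −72(ω_r−ω_c),  ω_c=0, ω_s=1
ω_r = 0 − (12/72)(1−0) = -1/6
ω_r/ω_s = -1/6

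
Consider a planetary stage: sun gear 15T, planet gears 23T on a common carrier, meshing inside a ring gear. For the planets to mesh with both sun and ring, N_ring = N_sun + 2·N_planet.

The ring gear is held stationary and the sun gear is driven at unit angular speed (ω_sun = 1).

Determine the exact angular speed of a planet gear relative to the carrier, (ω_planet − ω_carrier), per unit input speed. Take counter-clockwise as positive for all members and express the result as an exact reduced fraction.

-915/1748

N_ring = 15 + 2·23 = 61
15(ω_s−ω_c) = −61(ω_r−ω_c),  ω_r=0, ω_s=1
15(1−ω_c) = −61(0−ω_c)  ⇒  76ω_c = 15  ⇒  ω_c = 15/76
sun–planet: 15·(1−15/76) = −23·(ω_p−ω_c)  ⇒  ω_p−ω_c = −(15/23)·(61/76) = -915/1748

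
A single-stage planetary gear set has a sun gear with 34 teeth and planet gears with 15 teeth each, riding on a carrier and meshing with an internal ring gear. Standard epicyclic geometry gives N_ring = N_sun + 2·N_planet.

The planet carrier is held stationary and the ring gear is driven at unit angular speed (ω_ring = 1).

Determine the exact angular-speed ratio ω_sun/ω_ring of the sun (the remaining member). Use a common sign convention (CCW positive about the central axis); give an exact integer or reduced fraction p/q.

N_ring = 34 + 2·15 = 64
34(ω_s−ω_c) = −64(ω_r−ω_c),  ω_c=0, ω_r=1
ω_s = 0 − (64/34)(1−0) = -32/17
ω_s/ω_r = -32/17

-32/17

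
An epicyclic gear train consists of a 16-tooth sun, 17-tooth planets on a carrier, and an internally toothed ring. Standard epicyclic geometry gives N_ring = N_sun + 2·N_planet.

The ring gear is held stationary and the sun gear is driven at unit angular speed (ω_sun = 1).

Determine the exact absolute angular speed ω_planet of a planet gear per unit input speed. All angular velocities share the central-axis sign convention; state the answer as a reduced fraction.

N_ring = 16 + 2·17 = 50
16(ω_s−ω_c) = −50(ω_r−ω_c),  ω_r=0, ω_s=1
16(1−ω_c) = −50(0−ω_c)  ⇒  66ω_c = 16  ⇒  ω_c = 8/33
sun–planet: 16·(1−8/33) = −17·(ω_p−ω_c)  ⇒  ω_p−ω_c = −(16/17)·(25/33) = -400/561
ω_p = 8/33 − 400/561 = -8/17

-8/17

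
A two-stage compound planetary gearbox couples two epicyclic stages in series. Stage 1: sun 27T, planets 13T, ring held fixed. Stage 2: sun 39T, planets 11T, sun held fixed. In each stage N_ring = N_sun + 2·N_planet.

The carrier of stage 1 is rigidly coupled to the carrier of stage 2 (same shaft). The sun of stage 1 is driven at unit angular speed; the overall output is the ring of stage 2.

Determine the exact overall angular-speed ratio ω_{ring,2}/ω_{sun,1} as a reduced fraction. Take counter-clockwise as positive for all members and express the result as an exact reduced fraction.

Stage 1: N_ring = 27 + 2·13 = 53
Stage 1: 27(ω_s−ω_c) = −53(ω_r−ω_c),  ω_r=0, ω_s=1
Stage 1: 27(1−ω_c) = −53(0−ω_c)  ⇒  80ω_c = 27  ⇒  ω_c = 27/80
  ⇒ ω_c¹/ω_s¹ = 27/80
Stage 2: N_ring = 39 + 2·11 = 61
Stage 2: 39(ω_s−ω_c) = −61(ω_r−ω_c),  ω_s=0, ω_c=1
Stage 2: ω_r = 1 − (39/61)(0−1) = 100/61
  ⇒ ω_r²/ω_c² = 100/61
Coupling ω_c² = ω_c¹ ⇒ overall = 27/80 × 100/61 = 135/244

135/244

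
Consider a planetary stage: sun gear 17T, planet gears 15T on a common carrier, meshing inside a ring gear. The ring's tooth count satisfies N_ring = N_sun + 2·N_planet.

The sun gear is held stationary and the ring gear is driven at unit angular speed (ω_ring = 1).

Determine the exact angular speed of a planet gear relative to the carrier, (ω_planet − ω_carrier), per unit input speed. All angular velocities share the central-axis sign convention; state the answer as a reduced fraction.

N_ring = 17 + 2·15 = 47
17(ω_s−ω_c) = −47(ω_r−ω_c),  ω_s=0, ω_r=1
17(0−ω_c) = −47(1−ω_c)  ⇒  64ω_c = 47  ⇒  ω_c = 47/64
sun–planet: 17·(0−47/64) = −15·(ω_p−ω_c)  ⇒  ω_p−ω_c = −(17/15)·(-47/64) = 799/960

799/960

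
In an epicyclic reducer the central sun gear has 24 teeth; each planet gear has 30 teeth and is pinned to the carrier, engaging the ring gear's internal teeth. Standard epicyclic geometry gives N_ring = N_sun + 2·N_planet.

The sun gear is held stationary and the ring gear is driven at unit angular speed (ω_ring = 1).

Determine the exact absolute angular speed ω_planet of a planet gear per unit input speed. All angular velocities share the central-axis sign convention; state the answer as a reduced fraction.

N_ring = 24 + 2·30 = 84
24(ω_s−ω_c) = −84(ω_r−ω_c),  ω_s=0, ω_r=1
24(0−ω_c) = −84(1−ω_c)  ⇒  108ω_c = 84  ⇒  ω_c = 7/9
sun–planet: 24·(0−7/9) = −30·(ω_p−ω_c)  ⇒  ω_p−ω_c = −(24/30)·(-7/9) = 28/45
ω_p = 7/9 + 28/45 = 7/5

7/5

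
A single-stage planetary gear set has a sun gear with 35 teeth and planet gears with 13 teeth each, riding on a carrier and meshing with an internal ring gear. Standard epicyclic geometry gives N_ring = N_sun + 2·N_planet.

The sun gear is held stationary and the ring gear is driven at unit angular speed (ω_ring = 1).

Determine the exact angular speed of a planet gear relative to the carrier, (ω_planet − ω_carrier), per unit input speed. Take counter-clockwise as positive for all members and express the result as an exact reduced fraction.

2135/1248

N_ring = 35 + 2·13 = 61
35(ω_s−ω_c) = −61(ω_r−ω_c),  ω_s=0, ω_r=1
35(0−ω_c) = −61(1−ω_c)  ⇒  96ω_c = 61  ⇒  ω_c = 61/96
sun–planet: 35·(0−61/96) = −13·(ω_p−ω_c)  ⇒  ω_p−ω_c = −(35/13)·(-61/96) = 2135/1248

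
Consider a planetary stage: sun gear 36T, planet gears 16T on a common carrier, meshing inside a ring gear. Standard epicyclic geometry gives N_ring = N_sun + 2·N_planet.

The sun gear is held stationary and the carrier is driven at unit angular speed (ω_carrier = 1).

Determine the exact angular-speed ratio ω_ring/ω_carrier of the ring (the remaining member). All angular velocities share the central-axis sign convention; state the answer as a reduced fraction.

N_ring = 36 + 2·16 = 68
36(ω_s−ω_c) = −68(ω_r−ω_c),  ω_s=0, ω_c=1
ω_r = 1 − (36/68)(0−1) = 26/17
ω_r/ω_c = 26/17

26/17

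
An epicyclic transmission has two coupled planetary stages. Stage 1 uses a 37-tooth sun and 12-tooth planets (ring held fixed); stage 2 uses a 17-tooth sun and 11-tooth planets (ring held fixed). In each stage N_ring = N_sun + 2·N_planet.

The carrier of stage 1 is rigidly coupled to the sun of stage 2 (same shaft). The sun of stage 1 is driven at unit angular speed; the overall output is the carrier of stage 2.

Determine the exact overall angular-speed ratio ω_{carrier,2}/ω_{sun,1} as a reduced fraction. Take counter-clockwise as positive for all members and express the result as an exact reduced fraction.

629/5488

Stage 1: N_ring = 37 + 2·12 = 61
Stage 1: 37(ω_s−ω_c) = −61(ω_r−ω_c),  ω_r=0, ω_s=1
Stage 1: 37(1−ω_c) = −61(0−ω_c)  ⇒  98ω_c = 37  ⇒  ω_c = 37/98
  ⇒ ω_c¹/ω_s¹ = 37/98
Stage 2: N_ring = 17 + 2·11 = 39
Stage 2: 17(ω_s−ω_c) = −39(ω_r−ω_c),  ω_r=0, ω_s=1
Stage 2: 17(1−ω_c) = −39(0−ω_c)  ⇒  56ω_c = 17  ⇒  ω_c = 17/56
  ⇒ ω_c²/ω_s² = 17/56
Coupling ω_s² = ω_c¹ ⇒ overall = 37/98 × 17/56 = 629/5488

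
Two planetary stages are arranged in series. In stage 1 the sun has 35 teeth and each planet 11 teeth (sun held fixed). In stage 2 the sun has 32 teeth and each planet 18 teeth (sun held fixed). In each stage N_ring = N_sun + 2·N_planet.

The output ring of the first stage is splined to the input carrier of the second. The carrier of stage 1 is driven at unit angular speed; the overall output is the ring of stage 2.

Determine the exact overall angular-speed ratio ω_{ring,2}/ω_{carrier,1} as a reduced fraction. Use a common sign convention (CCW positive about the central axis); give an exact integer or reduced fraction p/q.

2300/969

Stage 1: N_ring = 35 + 2·11 = 57
Stage 1: 35(ω_s−ω_c) = −57(ω_r−ω_c),  ω_s=0, ω_c=1
Stage 1: ω_r = 1 − (35/57)(0−1) = 92/57
  ⇒ ω_r¹/ω_c¹ = 92/57
Stage 2: N_ring = 32 + 2·18 = 68
Stage 2: 32(ω_s−ω_c) = −68(ω_r−ω_c),  ω_s=0, ω_c=1
Stage 2: ω_r = 1 − (32/68)(0−1) = 25/17
  ⇒ ω_r²/ω_c² = 25/17
Coupling ω_c² = ω_r¹ ⇒ overall = 92/57 × 25/17 = 2300/969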